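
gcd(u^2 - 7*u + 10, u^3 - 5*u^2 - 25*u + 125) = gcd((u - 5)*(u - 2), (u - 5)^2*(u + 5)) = u - 5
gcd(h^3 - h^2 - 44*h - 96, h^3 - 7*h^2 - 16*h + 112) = h + 4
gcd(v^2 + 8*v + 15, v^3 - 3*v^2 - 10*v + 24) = v + 3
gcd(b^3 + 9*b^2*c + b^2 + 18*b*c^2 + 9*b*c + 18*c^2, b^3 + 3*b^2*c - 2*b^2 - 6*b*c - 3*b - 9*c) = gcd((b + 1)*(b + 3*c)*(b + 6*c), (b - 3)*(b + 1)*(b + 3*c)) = b^2 + 3*b*c + b + 3*c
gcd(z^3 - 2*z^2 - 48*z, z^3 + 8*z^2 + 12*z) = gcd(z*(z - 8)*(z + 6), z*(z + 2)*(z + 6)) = z^2 + 6*z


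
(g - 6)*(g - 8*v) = g^2 - 8*g*v - 6*g + 48*v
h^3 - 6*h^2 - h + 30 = (h - 5)*(h - 3)*(h + 2)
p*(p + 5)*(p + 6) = p^3 + 11*p^2 + 30*p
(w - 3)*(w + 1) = w^2 - 2*w - 3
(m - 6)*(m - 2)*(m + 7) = m^3 - m^2 - 44*m + 84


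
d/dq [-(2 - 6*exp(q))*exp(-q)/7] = 2*exp(-q)/7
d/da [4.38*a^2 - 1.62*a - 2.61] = 8.76*a - 1.62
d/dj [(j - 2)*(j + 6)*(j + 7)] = 3*j^2 + 22*j + 16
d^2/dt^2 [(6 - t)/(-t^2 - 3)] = 2*(4*t^2*(t - 6) + 3*(2 - t)*(t^2 + 3))/(t^2 + 3)^3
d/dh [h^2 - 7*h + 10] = 2*h - 7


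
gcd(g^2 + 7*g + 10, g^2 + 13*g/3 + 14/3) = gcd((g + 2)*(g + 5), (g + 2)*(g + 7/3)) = g + 2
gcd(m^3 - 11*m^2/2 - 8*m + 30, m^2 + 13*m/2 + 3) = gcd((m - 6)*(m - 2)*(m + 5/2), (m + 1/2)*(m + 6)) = 1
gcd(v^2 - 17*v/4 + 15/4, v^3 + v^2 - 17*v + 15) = v - 3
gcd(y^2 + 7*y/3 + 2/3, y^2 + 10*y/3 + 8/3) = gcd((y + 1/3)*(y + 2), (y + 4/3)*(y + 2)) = y + 2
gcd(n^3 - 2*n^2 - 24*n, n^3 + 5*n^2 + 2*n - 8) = n + 4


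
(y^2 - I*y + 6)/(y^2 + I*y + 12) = (y + 2*I)/(y + 4*I)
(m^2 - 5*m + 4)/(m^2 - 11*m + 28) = (m - 1)/(m - 7)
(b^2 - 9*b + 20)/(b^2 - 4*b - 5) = (b - 4)/(b + 1)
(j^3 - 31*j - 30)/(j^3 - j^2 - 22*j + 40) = (j^2 - 5*j - 6)/(j^2 - 6*j + 8)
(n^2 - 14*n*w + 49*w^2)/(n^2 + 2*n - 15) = (n^2 - 14*n*w + 49*w^2)/(n^2 + 2*n - 15)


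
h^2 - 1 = (h - 1)*(h + 1)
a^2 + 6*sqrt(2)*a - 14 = (a - sqrt(2))*(a + 7*sqrt(2))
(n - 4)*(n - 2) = n^2 - 6*n + 8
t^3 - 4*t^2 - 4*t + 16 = (t - 4)*(t - 2)*(t + 2)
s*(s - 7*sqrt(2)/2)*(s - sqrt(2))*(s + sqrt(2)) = s^4 - 7*sqrt(2)*s^3/2 - 2*s^2 + 7*sqrt(2)*s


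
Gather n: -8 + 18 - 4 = 6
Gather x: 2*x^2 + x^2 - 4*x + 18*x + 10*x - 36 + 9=3*x^2 + 24*x - 27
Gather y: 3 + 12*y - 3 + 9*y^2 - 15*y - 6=9*y^2 - 3*y - 6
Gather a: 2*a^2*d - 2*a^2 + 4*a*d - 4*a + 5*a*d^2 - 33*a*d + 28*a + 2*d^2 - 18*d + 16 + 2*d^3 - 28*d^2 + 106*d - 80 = a^2*(2*d - 2) + a*(5*d^2 - 29*d + 24) + 2*d^3 - 26*d^2 + 88*d - 64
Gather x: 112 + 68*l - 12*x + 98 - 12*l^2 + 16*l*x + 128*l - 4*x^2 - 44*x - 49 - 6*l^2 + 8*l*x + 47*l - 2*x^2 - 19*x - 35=-18*l^2 + 243*l - 6*x^2 + x*(24*l - 75) + 126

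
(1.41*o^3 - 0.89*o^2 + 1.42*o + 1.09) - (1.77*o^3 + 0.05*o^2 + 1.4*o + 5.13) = -0.36*o^3 - 0.94*o^2 + 0.02*o - 4.04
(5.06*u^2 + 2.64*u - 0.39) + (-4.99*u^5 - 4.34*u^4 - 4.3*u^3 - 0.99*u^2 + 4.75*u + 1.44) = -4.99*u^5 - 4.34*u^4 - 4.3*u^3 + 4.07*u^2 + 7.39*u + 1.05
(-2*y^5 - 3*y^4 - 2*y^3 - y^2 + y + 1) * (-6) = 12*y^5 + 18*y^4 + 12*y^3 + 6*y^2 - 6*y - 6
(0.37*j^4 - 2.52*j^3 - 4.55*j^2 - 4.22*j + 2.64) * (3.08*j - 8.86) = 1.1396*j^5 - 11.0398*j^4 + 8.3132*j^3 + 27.3154*j^2 + 45.5204*j - 23.3904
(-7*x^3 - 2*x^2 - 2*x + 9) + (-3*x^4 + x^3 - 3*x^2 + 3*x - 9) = -3*x^4 - 6*x^3 - 5*x^2 + x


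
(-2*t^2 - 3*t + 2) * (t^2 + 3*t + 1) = -2*t^4 - 9*t^3 - 9*t^2 + 3*t + 2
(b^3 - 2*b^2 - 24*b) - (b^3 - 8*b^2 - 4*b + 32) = 6*b^2 - 20*b - 32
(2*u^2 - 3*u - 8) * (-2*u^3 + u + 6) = -4*u^5 + 6*u^4 + 18*u^3 + 9*u^2 - 26*u - 48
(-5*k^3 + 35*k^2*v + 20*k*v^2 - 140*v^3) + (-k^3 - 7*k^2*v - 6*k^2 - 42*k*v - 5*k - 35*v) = -6*k^3 + 28*k^2*v - 6*k^2 + 20*k*v^2 - 42*k*v - 5*k - 140*v^3 - 35*v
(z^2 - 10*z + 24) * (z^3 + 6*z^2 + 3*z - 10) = z^5 - 4*z^4 - 33*z^3 + 104*z^2 + 172*z - 240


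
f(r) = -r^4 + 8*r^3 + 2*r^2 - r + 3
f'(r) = -4*r^3 + 24*r^2 + 4*r - 1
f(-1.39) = -16.96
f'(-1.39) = 50.55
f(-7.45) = -6267.02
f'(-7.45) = 2955.23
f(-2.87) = -234.62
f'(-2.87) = 279.77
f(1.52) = 28.86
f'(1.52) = 46.48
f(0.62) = 4.91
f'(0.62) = 9.75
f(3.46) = 211.54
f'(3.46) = 134.47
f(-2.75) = -202.69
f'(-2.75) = 252.69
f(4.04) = 292.72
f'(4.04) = 143.12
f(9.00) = -573.00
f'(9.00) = -937.00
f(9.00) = -573.00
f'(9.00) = -937.00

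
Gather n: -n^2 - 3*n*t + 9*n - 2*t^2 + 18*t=-n^2 + n*(9 - 3*t) - 2*t^2 + 18*t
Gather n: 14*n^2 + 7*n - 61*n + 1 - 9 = 14*n^2 - 54*n - 8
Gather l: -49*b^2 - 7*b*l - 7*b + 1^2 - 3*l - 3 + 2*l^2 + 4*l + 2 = -49*b^2 - 7*b + 2*l^2 + l*(1 - 7*b)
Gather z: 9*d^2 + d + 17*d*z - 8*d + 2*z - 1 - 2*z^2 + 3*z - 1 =9*d^2 - 7*d - 2*z^2 + z*(17*d + 5) - 2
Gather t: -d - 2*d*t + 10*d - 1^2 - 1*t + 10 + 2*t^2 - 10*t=9*d + 2*t^2 + t*(-2*d - 11) + 9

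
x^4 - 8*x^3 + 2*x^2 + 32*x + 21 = (x - 7)*(x - 3)*(x + 1)^2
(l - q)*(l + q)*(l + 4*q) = l^3 + 4*l^2*q - l*q^2 - 4*q^3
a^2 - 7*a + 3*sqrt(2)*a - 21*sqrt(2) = (a - 7)*(a + 3*sqrt(2))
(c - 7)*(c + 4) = c^2 - 3*c - 28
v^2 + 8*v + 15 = (v + 3)*(v + 5)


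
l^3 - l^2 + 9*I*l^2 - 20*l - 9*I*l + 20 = (l - 1)*(l + 4*I)*(l + 5*I)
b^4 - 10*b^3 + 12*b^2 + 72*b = b*(b - 6)^2*(b + 2)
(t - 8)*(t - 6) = t^2 - 14*t + 48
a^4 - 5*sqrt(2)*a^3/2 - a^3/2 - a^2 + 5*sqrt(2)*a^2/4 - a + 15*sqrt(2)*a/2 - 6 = (a - 2)*(a + 3/2)*(a - 2*sqrt(2))*(a - sqrt(2)/2)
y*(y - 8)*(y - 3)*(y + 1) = y^4 - 10*y^3 + 13*y^2 + 24*y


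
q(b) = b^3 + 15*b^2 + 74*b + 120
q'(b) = 3*b^2 + 30*b + 74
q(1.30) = 243.75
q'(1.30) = 118.07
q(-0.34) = 96.53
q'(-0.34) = 64.15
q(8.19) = 2281.55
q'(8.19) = 520.93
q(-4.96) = -0.04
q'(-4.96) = -1.00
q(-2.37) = 15.56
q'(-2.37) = 19.75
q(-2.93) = 6.80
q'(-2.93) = 11.85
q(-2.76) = 9.00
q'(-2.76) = 14.05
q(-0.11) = 112.04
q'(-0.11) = 70.74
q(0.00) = 120.00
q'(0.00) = 74.00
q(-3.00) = 6.00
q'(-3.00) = 11.00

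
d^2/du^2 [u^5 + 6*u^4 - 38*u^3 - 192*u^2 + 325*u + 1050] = 20*u^3 + 72*u^2 - 228*u - 384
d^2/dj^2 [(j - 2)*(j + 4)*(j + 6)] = 6*j + 16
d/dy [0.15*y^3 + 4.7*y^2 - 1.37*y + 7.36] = 0.45*y^2 + 9.4*y - 1.37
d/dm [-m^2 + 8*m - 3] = 8 - 2*m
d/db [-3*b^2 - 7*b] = -6*b - 7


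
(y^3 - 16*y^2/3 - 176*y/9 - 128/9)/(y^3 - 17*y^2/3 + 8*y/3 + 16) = (3*y^2 - 20*y - 32)/(3*(y^2 - 7*y + 12))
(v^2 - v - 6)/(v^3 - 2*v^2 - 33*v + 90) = (v + 2)/(v^2 + v - 30)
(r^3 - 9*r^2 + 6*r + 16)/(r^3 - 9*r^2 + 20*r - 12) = (r^2 - 7*r - 8)/(r^2 - 7*r + 6)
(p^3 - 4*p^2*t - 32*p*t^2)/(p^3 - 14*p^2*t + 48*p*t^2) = (p + 4*t)/(p - 6*t)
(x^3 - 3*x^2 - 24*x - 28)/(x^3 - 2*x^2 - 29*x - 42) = (x + 2)/(x + 3)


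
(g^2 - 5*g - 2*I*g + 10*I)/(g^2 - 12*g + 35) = (g - 2*I)/(g - 7)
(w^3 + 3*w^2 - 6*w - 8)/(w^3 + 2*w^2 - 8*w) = (w + 1)/w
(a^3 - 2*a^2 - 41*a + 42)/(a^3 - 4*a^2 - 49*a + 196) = (a^2 + 5*a - 6)/(a^2 + 3*a - 28)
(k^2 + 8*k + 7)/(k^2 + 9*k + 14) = (k + 1)/(k + 2)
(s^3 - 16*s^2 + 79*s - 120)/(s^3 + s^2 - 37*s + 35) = (s^2 - 11*s + 24)/(s^2 + 6*s - 7)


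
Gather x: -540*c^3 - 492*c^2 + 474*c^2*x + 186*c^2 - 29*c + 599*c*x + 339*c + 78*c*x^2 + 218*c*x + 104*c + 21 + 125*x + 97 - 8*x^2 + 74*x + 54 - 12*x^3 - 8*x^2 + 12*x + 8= -540*c^3 - 306*c^2 + 414*c - 12*x^3 + x^2*(78*c - 16) + x*(474*c^2 + 817*c + 211) + 180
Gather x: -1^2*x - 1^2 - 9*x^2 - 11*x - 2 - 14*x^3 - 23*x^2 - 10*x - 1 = -14*x^3 - 32*x^2 - 22*x - 4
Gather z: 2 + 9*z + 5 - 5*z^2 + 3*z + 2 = -5*z^2 + 12*z + 9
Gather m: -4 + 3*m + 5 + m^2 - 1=m^2 + 3*m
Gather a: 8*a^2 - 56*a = 8*a^2 - 56*a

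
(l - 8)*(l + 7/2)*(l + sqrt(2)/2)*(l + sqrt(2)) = l^4 - 9*l^3/2 + 3*sqrt(2)*l^3/2 - 27*l^2 - 27*sqrt(2)*l^2/4 - 42*sqrt(2)*l - 9*l/2 - 28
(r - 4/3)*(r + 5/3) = r^2 + r/3 - 20/9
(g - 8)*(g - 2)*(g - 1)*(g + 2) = g^4 - 9*g^3 + 4*g^2 + 36*g - 32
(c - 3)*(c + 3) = c^2 - 9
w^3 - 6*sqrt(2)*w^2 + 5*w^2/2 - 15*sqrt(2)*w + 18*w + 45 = (w + 5/2)*(w - 3*sqrt(2))^2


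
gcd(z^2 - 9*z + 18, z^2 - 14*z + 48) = z - 6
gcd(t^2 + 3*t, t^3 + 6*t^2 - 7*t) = t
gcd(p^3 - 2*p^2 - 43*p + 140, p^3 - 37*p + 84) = p^2 + 3*p - 28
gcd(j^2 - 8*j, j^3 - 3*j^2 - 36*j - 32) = j - 8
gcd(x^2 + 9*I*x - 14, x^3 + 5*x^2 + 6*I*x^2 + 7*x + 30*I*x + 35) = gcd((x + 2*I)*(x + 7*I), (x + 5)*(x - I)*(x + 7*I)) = x + 7*I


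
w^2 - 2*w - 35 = (w - 7)*(w + 5)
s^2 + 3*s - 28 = (s - 4)*(s + 7)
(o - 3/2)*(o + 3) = o^2 + 3*o/2 - 9/2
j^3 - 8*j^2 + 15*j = j*(j - 5)*(j - 3)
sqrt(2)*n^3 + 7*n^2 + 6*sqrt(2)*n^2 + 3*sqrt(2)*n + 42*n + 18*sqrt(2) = (n + 6)*(n + 3*sqrt(2))*(sqrt(2)*n + 1)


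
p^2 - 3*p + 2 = (p - 2)*(p - 1)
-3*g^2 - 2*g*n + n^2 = (-3*g + n)*(g + n)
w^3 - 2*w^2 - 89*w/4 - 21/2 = (w - 6)*(w + 1/2)*(w + 7/2)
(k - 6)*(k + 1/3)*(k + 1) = k^3 - 14*k^2/3 - 23*k/3 - 2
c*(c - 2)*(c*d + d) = c^3*d - c^2*d - 2*c*d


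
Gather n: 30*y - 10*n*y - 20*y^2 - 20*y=-10*n*y - 20*y^2 + 10*y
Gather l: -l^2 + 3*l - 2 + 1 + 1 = -l^2 + 3*l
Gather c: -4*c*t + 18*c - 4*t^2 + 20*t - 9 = c*(18 - 4*t) - 4*t^2 + 20*t - 9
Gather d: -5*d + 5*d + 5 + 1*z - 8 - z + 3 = 0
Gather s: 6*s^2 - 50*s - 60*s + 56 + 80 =6*s^2 - 110*s + 136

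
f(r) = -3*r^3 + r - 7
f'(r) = 1 - 9*r^2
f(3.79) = -166.53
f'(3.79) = -128.28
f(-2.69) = 48.71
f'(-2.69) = -64.12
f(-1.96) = 13.63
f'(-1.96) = -33.57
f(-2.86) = 60.32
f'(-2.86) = -72.62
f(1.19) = -10.87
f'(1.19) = -11.74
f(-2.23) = 24.04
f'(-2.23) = -43.76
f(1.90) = -25.68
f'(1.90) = -31.49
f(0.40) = -6.79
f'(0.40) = -0.44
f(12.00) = -5179.00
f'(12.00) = -1295.00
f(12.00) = -5179.00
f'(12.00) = -1295.00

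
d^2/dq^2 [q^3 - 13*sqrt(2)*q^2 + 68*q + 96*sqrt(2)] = 6*q - 26*sqrt(2)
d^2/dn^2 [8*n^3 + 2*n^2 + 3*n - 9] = 48*n + 4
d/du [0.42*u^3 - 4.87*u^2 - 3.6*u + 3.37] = 1.26*u^2 - 9.74*u - 3.6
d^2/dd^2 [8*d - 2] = 0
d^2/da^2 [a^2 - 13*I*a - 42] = 2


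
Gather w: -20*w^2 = -20*w^2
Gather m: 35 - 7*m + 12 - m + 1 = 48 - 8*m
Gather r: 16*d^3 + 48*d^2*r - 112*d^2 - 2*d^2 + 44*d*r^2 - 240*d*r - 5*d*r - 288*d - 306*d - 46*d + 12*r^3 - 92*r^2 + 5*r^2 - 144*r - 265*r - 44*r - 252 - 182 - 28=16*d^3 - 114*d^2 - 640*d + 12*r^3 + r^2*(44*d - 87) + r*(48*d^2 - 245*d - 453) - 462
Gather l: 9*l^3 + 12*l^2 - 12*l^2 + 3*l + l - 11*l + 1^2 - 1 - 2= 9*l^3 - 7*l - 2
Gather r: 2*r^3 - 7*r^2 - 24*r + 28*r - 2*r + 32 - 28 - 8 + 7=2*r^3 - 7*r^2 + 2*r + 3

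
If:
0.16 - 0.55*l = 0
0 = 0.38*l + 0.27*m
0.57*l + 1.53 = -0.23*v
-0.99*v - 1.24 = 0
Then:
No Solution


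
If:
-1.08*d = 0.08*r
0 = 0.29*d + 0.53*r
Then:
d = 0.00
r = 0.00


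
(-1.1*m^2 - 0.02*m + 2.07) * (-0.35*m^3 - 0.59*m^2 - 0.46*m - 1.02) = 0.385*m^5 + 0.656*m^4 - 0.2067*m^3 - 0.0900999999999997*m^2 - 0.9318*m - 2.1114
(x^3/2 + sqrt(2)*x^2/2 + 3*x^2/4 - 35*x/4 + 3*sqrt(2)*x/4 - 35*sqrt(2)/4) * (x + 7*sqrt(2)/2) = x^4/2 + 3*x^3/4 + 9*sqrt(2)*x^3/4 - 21*x^2/4 + 27*sqrt(2)*x^2/8 - 315*sqrt(2)*x/8 + 21*x/4 - 245/4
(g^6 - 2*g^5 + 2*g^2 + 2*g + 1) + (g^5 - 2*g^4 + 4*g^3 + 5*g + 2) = g^6 - g^5 - 2*g^4 + 4*g^3 + 2*g^2 + 7*g + 3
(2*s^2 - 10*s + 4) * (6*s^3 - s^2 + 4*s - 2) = 12*s^5 - 62*s^4 + 42*s^3 - 48*s^2 + 36*s - 8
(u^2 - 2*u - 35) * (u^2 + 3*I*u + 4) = u^4 - 2*u^3 + 3*I*u^3 - 31*u^2 - 6*I*u^2 - 8*u - 105*I*u - 140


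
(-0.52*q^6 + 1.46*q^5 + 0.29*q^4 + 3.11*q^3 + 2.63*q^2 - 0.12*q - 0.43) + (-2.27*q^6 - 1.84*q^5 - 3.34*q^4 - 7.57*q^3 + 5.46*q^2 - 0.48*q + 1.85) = -2.79*q^6 - 0.38*q^5 - 3.05*q^4 - 4.46*q^3 + 8.09*q^2 - 0.6*q + 1.42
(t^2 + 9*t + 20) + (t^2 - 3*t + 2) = 2*t^2 + 6*t + 22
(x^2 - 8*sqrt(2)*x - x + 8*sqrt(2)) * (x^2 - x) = x^4 - 8*sqrt(2)*x^3 - 2*x^3 + x^2 + 16*sqrt(2)*x^2 - 8*sqrt(2)*x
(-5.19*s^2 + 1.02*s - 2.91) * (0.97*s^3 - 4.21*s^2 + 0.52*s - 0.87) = -5.0343*s^5 + 22.8393*s^4 - 9.8157*s^3 + 17.2968*s^2 - 2.4006*s + 2.5317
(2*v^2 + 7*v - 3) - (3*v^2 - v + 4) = -v^2 + 8*v - 7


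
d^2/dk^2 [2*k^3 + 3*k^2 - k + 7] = 12*k + 6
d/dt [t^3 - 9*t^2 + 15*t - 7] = 3*t^2 - 18*t + 15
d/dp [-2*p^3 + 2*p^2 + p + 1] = -6*p^2 + 4*p + 1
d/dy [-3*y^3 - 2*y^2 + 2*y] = -9*y^2 - 4*y + 2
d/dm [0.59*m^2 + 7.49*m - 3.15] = 1.18*m + 7.49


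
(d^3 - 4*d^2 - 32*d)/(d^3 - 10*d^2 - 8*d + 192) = d/(d - 6)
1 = 1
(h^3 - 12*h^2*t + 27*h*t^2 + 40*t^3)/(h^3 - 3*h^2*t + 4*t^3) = (h^2 - 13*h*t + 40*t^2)/(h^2 - 4*h*t + 4*t^2)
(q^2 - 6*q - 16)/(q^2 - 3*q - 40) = (q + 2)/(q + 5)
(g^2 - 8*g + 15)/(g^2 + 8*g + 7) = (g^2 - 8*g + 15)/(g^2 + 8*g + 7)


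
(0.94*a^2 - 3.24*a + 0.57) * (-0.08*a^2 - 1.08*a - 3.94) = -0.0752*a^4 - 0.756*a^3 - 0.249999999999999*a^2 + 12.15*a - 2.2458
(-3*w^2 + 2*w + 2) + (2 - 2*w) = 4 - 3*w^2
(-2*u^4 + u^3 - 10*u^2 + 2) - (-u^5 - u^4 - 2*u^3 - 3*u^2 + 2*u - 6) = u^5 - u^4 + 3*u^3 - 7*u^2 - 2*u + 8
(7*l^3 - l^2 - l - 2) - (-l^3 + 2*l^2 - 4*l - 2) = 8*l^3 - 3*l^2 + 3*l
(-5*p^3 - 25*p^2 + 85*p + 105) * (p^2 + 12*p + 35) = -5*p^5 - 85*p^4 - 390*p^3 + 250*p^2 + 4235*p + 3675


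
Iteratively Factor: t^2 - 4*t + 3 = (t - 1)*(t - 3)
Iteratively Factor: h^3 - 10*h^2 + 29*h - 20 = (h - 1)*(h^2 - 9*h + 20) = (h - 4)*(h - 1)*(h - 5)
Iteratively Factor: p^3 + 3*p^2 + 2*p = (p + 1)*(p^2 + 2*p) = p*(p + 1)*(p + 2)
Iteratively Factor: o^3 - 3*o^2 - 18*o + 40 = (o - 5)*(o^2 + 2*o - 8) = (o - 5)*(o - 2)*(o + 4)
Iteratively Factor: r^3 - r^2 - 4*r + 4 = (r + 2)*(r^2 - 3*r + 2) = (r - 1)*(r + 2)*(r - 2)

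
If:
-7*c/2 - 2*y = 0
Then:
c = -4*y/7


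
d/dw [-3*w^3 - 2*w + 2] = -9*w^2 - 2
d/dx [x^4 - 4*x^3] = 4*x^2*(x - 3)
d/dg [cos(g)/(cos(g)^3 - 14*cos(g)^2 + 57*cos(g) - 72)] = 2*(cos(g)^2 - 4*cos(g) - 12)*sin(g)/((cos(g) - 8)^2*(cos(g) - 3)^3)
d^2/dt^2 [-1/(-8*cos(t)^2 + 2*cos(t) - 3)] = 2*(128*sin(t)^4 - 18*sin(t)^2 + 33*cos(t) - 6*cos(3*t) - 90)/(8*sin(t)^2 + 2*cos(t) - 11)^3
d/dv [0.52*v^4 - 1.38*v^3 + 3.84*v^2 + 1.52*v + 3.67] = 2.08*v^3 - 4.14*v^2 + 7.68*v + 1.52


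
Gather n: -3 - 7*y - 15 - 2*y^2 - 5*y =-2*y^2 - 12*y - 18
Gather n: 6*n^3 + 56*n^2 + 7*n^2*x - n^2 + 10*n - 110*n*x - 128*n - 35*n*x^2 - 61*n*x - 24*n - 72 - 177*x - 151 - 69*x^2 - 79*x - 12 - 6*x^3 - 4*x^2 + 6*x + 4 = 6*n^3 + n^2*(7*x + 55) + n*(-35*x^2 - 171*x - 142) - 6*x^3 - 73*x^2 - 250*x - 231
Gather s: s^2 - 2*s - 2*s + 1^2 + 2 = s^2 - 4*s + 3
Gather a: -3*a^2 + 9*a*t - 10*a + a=-3*a^2 + a*(9*t - 9)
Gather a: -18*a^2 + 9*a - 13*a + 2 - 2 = -18*a^2 - 4*a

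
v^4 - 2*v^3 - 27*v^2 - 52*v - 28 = (v - 7)*(v + 1)*(v + 2)^2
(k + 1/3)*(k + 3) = k^2 + 10*k/3 + 1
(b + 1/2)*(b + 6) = b^2 + 13*b/2 + 3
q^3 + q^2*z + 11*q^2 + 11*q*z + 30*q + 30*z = (q + 5)*(q + 6)*(q + z)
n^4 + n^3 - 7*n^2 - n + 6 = (n - 2)*(n - 1)*(n + 1)*(n + 3)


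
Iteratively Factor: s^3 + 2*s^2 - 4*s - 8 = (s - 2)*(s^2 + 4*s + 4) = (s - 2)*(s + 2)*(s + 2)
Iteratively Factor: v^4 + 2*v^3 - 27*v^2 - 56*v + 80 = (v - 5)*(v^3 + 7*v^2 + 8*v - 16) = (v - 5)*(v - 1)*(v^2 + 8*v + 16) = (v - 5)*(v - 1)*(v + 4)*(v + 4)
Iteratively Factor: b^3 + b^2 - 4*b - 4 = (b - 2)*(b^2 + 3*b + 2) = (b - 2)*(b + 2)*(b + 1)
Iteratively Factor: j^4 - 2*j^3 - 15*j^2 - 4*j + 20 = (j + 2)*(j^3 - 4*j^2 - 7*j + 10) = (j + 2)^2*(j^2 - 6*j + 5) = (j - 5)*(j + 2)^2*(j - 1)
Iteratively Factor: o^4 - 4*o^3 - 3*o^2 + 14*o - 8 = (o - 4)*(o^3 - 3*o + 2) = (o - 4)*(o + 2)*(o^2 - 2*o + 1) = (o - 4)*(o - 1)*(o + 2)*(o - 1)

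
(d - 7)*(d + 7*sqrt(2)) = d^2 - 7*d + 7*sqrt(2)*d - 49*sqrt(2)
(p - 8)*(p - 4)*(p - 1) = p^3 - 13*p^2 + 44*p - 32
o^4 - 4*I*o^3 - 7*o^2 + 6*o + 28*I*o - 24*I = (o - 2)*(o - 1)*(o + 3)*(o - 4*I)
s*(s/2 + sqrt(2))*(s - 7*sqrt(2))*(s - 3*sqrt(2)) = s^4/2 - 4*sqrt(2)*s^3 + s^2 + 42*sqrt(2)*s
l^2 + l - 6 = (l - 2)*(l + 3)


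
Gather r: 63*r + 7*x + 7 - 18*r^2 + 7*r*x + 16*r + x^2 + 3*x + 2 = -18*r^2 + r*(7*x + 79) + x^2 + 10*x + 9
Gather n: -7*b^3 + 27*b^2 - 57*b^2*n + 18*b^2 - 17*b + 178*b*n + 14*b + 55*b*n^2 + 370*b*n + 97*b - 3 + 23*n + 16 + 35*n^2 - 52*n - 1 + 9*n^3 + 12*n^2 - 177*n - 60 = -7*b^3 + 45*b^2 + 94*b + 9*n^3 + n^2*(55*b + 47) + n*(-57*b^2 + 548*b - 206) - 48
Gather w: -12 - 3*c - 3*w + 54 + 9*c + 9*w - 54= 6*c + 6*w - 12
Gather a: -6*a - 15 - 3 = -6*a - 18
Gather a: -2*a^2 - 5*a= -2*a^2 - 5*a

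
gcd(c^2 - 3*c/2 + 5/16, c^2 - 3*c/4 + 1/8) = c - 1/4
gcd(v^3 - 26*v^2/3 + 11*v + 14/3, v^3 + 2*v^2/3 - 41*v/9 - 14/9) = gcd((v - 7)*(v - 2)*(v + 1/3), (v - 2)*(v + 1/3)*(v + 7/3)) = v^2 - 5*v/3 - 2/3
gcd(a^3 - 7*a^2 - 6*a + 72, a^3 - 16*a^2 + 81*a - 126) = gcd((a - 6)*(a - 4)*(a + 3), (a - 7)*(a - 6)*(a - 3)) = a - 6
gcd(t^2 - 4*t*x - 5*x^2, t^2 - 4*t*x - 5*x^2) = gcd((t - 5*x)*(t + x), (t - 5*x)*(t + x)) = -t^2 + 4*t*x + 5*x^2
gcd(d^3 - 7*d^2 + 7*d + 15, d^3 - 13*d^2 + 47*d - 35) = d - 5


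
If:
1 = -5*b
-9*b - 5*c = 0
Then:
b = -1/5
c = 9/25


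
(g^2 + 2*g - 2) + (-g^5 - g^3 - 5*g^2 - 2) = -g^5 - g^3 - 4*g^2 + 2*g - 4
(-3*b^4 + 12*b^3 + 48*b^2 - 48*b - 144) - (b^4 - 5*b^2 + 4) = -4*b^4 + 12*b^3 + 53*b^2 - 48*b - 148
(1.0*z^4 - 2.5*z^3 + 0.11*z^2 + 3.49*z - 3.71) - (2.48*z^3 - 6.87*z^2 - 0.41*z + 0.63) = 1.0*z^4 - 4.98*z^3 + 6.98*z^2 + 3.9*z - 4.34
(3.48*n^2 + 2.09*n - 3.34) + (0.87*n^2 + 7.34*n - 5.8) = 4.35*n^2 + 9.43*n - 9.14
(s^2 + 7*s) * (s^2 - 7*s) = s^4 - 49*s^2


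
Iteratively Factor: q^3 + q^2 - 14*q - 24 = (q + 3)*(q^2 - 2*q - 8) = (q - 4)*(q + 3)*(q + 2)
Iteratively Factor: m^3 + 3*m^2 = (m)*(m^2 + 3*m) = m^2*(m + 3)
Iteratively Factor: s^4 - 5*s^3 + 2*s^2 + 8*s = (s)*(s^3 - 5*s^2 + 2*s + 8) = s*(s + 1)*(s^2 - 6*s + 8) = s*(s - 4)*(s + 1)*(s - 2)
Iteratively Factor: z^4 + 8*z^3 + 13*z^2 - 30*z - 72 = (z + 3)*(z^3 + 5*z^2 - 2*z - 24) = (z - 2)*(z + 3)*(z^2 + 7*z + 12) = (z - 2)*(z + 3)^2*(z + 4)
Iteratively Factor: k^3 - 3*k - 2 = (k - 2)*(k^2 + 2*k + 1) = (k - 2)*(k + 1)*(k + 1)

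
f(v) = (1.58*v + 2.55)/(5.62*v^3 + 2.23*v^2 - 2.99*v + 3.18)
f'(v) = (1.58*v + 2.55)*(-16.86*v^2 - 4.46*v + 2.99)/(5.62*v^3 + 2.23*v^2 - 2.99*v + 3.18)^2 + 1.58/(5.62*v^3 + 2.23*v^2 - 2.99*v + 3.18) = (-17.7592*v^3 - 46.5164*v^2 - 11.373*v + 12.6489)/(31.5844*v^6 + 25.0652*v^5 - 28.6347*v^4 + 22.4078*v^3 + 23.1229*v^2 - 19.0164*v + 10.1124)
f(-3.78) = 0.01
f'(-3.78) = 0.01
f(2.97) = 0.04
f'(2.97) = -0.03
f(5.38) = 0.01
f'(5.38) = -0.00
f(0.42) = 1.18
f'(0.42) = -0.22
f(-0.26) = 0.53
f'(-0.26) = 0.79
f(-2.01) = 0.02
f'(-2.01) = -0.01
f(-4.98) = 0.01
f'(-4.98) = 0.00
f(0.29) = 1.14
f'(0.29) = 0.72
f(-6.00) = 0.01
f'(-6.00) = 0.00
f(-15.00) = 0.00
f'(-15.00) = 0.00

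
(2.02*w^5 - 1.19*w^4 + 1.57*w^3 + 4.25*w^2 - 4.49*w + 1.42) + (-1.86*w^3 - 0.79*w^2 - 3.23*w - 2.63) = 2.02*w^5 - 1.19*w^4 - 0.29*w^3 + 3.46*w^2 - 7.72*w - 1.21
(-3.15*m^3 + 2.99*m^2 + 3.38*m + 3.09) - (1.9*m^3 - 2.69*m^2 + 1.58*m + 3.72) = -5.05*m^3 + 5.68*m^2 + 1.8*m - 0.63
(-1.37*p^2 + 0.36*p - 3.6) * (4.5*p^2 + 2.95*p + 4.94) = -6.165*p^4 - 2.4215*p^3 - 21.9058*p^2 - 8.8416*p - 17.784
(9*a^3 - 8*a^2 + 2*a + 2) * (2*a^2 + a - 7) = 18*a^5 - 7*a^4 - 67*a^3 + 62*a^2 - 12*a - 14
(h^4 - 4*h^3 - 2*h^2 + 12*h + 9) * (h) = h^5 - 4*h^4 - 2*h^3 + 12*h^2 + 9*h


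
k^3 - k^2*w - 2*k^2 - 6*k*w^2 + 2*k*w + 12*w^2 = (k - 2)*(k - 3*w)*(k + 2*w)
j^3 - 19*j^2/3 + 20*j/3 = j*(j - 5)*(j - 4/3)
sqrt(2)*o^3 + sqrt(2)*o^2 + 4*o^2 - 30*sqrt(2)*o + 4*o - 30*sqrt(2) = (o - 3*sqrt(2))*(o + 5*sqrt(2))*(sqrt(2)*o + sqrt(2))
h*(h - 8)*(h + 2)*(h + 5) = h^4 - h^3 - 46*h^2 - 80*h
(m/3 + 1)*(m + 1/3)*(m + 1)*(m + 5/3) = m^4/3 + 2*m^3 + 104*m^2/27 + 74*m/27 + 5/9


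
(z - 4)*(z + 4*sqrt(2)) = z^2 - 4*z + 4*sqrt(2)*z - 16*sqrt(2)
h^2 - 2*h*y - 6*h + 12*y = (h - 6)*(h - 2*y)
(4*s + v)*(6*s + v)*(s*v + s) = 24*s^3*v + 24*s^3 + 10*s^2*v^2 + 10*s^2*v + s*v^3 + s*v^2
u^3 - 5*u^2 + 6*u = u*(u - 3)*(u - 2)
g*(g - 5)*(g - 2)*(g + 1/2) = g^4 - 13*g^3/2 + 13*g^2/2 + 5*g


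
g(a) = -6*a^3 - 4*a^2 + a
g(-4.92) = 612.83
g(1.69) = -38.70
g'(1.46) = -49.05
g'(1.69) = -63.93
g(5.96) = -1406.38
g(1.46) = -25.74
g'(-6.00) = -599.00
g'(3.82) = -292.22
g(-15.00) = 19335.00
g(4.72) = -715.32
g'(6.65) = -848.20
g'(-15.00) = -3929.00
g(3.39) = -276.33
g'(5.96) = -686.07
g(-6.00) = 1146.00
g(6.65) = -1934.72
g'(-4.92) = -395.36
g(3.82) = -389.01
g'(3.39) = -232.98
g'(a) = -18*a^2 - 8*a + 1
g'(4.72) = -437.77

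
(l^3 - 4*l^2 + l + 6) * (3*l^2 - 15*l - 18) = 3*l^5 - 27*l^4 + 45*l^3 + 75*l^2 - 108*l - 108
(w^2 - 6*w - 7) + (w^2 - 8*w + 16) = 2*w^2 - 14*w + 9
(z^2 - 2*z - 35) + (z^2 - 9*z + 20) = 2*z^2 - 11*z - 15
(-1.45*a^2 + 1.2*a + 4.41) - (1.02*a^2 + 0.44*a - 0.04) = -2.47*a^2 + 0.76*a + 4.45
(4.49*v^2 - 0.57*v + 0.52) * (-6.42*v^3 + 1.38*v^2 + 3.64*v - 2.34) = -28.8258*v^5 + 9.8556*v^4 + 12.2186*v^3 - 11.8638*v^2 + 3.2266*v - 1.2168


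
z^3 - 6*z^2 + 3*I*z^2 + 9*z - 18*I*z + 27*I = (z - 3)^2*(z + 3*I)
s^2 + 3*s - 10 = (s - 2)*(s + 5)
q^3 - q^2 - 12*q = q*(q - 4)*(q + 3)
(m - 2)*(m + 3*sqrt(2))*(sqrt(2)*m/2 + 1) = sqrt(2)*m^3/2 - sqrt(2)*m^2 + 4*m^2 - 8*m + 3*sqrt(2)*m - 6*sqrt(2)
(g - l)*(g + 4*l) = g^2 + 3*g*l - 4*l^2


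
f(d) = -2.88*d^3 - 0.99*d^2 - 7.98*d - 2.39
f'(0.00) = -7.98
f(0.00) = -2.39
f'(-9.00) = -690.00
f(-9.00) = 2088.76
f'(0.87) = -16.24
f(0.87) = -11.98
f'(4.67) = -205.66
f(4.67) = -354.57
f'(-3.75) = -122.06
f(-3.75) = 165.49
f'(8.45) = -641.63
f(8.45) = -1878.16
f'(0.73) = -14.03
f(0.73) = -9.86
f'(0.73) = -14.03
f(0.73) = -9.86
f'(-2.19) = -45.08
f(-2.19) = 40.59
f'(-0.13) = -7.87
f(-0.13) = -1.36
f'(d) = -8.64*d^2 - 1.98*d - 7.98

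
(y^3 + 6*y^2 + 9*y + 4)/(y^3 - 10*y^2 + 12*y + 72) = (y^3 + 6*y^2 + 9*y + 4)/(y^3 - 10*y^2 + 12*y + 72)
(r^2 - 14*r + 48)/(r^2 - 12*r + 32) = (r - 6)/(r - 4)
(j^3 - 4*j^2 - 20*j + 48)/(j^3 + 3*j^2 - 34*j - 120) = (j - 2)/(j + 5)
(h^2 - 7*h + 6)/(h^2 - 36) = (h - 1)/(h + 6)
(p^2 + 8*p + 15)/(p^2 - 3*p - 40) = (p + 3)/(p - 8)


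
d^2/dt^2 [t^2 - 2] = 2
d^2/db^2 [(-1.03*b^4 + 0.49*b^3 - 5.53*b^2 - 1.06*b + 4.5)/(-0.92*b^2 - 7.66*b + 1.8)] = (1.743584*b^6 + 43.551696*b^5 + 352.381128*b^4 - 362.498872*b^3 + 112.6764*b^2 - 189.26784*b - 477.91944)/(0.778688*b^6 + 19.450272*b^5 + 157.374096*b^4 + 373.345336*b^3 - 307.90584*b^2 + 74.4552*b - 5.832)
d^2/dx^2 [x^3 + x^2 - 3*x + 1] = 6*x + 2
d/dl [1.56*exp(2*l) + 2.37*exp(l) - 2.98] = (3.12*exp(l) + 2.37)*exp(l)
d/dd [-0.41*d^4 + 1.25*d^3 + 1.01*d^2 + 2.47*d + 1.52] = -1.64*d^3 + 3.75*d^2 + 2.02*d + 2.47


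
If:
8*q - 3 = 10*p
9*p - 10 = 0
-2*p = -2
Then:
No Solution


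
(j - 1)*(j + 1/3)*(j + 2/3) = j^3 - 7*j/9 - 2/9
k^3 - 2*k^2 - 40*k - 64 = (k - 8)*(k + 2)*(k + 4)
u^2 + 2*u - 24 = (u - 4)*(u + 6)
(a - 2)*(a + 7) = a^2 + 5*a - 14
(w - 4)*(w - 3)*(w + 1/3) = w^3 - 20*w^2/3 + 29*w/3 + 4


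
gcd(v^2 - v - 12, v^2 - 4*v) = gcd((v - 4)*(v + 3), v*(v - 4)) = v - 4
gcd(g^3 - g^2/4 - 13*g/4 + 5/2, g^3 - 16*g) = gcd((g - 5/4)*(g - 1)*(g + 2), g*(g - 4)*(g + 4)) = 1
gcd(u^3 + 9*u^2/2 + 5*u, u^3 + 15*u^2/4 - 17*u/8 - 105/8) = u + 5/2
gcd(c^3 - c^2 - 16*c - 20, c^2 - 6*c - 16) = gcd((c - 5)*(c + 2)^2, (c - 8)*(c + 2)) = c + 2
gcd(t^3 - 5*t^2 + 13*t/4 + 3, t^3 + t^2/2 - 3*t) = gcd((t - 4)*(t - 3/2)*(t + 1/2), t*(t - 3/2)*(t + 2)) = t - 3/2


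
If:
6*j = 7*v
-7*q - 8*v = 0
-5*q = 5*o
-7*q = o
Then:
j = 0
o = 0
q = 0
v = 0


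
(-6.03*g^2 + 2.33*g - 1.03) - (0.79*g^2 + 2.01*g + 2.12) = -6.82*g^2 + 0.32*g - 3.15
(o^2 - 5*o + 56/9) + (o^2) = 2*o^2 - 5*o + 56/9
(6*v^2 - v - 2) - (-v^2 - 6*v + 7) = 7*v^2 + 5*v - 9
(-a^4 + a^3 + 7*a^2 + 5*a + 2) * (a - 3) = -a^5 + 4*a^4 + 4*a^3 - 16*a^2 - 13*a - 6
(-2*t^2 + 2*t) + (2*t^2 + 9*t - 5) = 11*t - 5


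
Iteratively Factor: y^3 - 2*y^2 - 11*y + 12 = (y + 3)*(y^2 - 5*y + 4) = (y - 1)*(y + 3)*(y - 4)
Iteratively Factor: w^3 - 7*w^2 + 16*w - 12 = (w - 2)*(w^2 - 5*w + 6) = (w - 2)^2*(w - 3)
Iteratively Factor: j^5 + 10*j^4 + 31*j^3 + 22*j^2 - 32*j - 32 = (j - 1)*(j^4 + 11*j^3 + 42*j^2 + 64*j + 32) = (j - 1)*(j + 4)*(j^3 + 7*j^2 + 14*j + 8) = (j - 1)*(j + 1)*(j + 4)*(j^2 + 6*j + 8) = (j - 1)*(j + 1)*(j + 4)^2*(j + 2)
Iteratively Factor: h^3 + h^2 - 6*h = (h + 3)*(h^2 - 2*h) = h*(h + 3)*(h - 2)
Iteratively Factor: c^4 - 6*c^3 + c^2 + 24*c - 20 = (c + 2)*(c^3 - 8*c^2 + 17*c - 10) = (c - 2)*(c + 2)*(c^2 - 6*c + 5) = (c - 2)*(c - 1)*(c + 2)*(c - 5)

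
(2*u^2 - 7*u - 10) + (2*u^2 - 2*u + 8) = 4*u^2 - 9*u - 2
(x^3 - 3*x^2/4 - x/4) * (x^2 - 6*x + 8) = x^5 - 27*x^4/4 + 49*x^3/4 - 9*x^2/2 - 2*x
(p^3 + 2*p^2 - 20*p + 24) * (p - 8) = p^4 - 6*p^3 - 36*p^2 + 184*p - 192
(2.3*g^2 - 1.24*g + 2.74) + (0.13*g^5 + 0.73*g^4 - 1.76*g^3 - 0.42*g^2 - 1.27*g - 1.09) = 0.13*g^5 + 0.73*g^4 - 1.76*g^3 + 1.88*g^2 - 2.51*g + 1.65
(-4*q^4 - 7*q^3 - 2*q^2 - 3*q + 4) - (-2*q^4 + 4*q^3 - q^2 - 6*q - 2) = -2*q^4 - 11*q^3 - q^2 + 3*q + 6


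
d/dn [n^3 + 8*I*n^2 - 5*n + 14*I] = 3*n^2 + 16*I*n - 5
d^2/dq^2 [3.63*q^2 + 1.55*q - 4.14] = 7.26000000000000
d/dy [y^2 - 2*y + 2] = 2*y - 2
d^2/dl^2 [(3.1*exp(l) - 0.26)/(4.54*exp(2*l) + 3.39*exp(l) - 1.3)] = (63.89596*exp(4*l) - 69.146924*exp(3*l) + 97.772532*exp(2*l) + 4.535674*exp(l) + 4.09318)*exp(l)/(93.576664*exp(6*l) + 209.619972*exp(5*l) + 76.137162*exp(4*l) - 81.088461*exp(3*l) - 21.80139*exp(2*l) + 17.1873*exp(l) - 2.197)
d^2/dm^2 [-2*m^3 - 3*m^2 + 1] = -12*m - 6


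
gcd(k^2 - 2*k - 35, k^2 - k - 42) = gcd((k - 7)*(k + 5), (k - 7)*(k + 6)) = k - 7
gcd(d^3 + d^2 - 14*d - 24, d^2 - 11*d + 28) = d - 4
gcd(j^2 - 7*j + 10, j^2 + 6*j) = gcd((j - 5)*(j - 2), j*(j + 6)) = 1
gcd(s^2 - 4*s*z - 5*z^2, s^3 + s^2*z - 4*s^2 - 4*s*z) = s + z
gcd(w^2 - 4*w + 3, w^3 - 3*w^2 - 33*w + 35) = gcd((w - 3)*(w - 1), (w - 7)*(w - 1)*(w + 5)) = w - 1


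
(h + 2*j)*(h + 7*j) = h^2 + 9*h*j + 14*j^2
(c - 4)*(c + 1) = c^2 - 3*c - 4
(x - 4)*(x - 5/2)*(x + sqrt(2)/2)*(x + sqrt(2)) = x^4 - 13*x^3/2 + 3*sqrt(2)*x^3/2 - 39*sqrt(2)*x^2/4 + 11*x^2 - 13*x/2 + 15*sqrt(2)*x + 10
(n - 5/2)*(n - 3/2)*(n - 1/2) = n^3 - 9*n^2/2 + 23*n/4 - 15/8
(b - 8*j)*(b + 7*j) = b^2 - b*j - 56*j^2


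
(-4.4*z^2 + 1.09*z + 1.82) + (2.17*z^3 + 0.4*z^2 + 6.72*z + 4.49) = 2.17*z^3 - 4.0*z^2 + 7.81*z + 6.31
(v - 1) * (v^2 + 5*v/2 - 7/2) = v^3 + 3*v^2/2 - 6*v + 7/2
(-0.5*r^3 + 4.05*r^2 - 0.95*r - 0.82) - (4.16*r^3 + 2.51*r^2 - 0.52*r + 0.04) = -4.66*r^3 + 1.54*r^2 - 0.43*r - 0.86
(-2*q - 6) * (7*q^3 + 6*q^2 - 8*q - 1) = -14*q^4 - 54*q^3 - 20*q^2 + 50*q + 6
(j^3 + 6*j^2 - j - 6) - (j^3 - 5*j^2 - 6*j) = 11*j^2 + 5*j - 6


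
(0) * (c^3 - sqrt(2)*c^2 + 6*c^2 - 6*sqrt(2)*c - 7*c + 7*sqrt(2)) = 0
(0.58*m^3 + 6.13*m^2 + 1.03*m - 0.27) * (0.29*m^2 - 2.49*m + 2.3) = 0.1682*m^5 + 0.3335*m^4 - 13.631*m^3 + 11.456*m^2 + 3.0413*m - 0.621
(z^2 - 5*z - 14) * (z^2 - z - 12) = z^4 - 6*z^3 - 21*z^2 + 74*z + 168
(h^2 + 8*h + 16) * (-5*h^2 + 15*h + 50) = -5*h^4 - 25*h^3 + 90*h^2 + 640*h + 800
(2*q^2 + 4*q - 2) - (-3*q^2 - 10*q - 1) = 5*q^2 + 14*q - 1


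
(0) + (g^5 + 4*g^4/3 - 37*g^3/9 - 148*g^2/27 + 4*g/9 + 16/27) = g^5 + 4*g^4/3 - 37*g^3/9 - 148*g^2/27 + 4*g/9 + 16/27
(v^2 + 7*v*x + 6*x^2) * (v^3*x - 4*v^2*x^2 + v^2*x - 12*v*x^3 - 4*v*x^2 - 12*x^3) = v^5*x + 3*v^4*x^2 + v^4*x - 34*v^3*x^3 + 3*v^3*x^2 - 108*v^2*x^4 - 34*v^2*x^3 - 72*v*x^5 - 108*v*x^4 - 72*x^5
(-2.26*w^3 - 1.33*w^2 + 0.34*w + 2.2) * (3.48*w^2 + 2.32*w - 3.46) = -7.8648*w^5 - 9.8716*w^4 + 5.9172*w^3 + 13.0466*w^2 + 3.9276*w - 7.612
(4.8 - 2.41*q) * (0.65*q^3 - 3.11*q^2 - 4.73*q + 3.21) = -1.5665*q^4 + 10.6151*q^3 - 3.5287*q^2 - 30.4401*q + 15.408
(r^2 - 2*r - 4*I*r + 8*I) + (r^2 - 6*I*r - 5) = 2*r^2 - 2*r - 10*I*r - 5 + 8*I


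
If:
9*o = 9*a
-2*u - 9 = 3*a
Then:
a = -2*u/3 - 3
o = -2*u/3 - 3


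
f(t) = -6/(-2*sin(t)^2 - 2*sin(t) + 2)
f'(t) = -6*(4*sin(t)*cos(t) + 2*cos(t))/(-2*sin(t)^2 - 2*sin(t) + 2)^2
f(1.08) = 4.55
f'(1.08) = -8.98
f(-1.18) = -2.80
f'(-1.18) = 0.85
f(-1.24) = -2.85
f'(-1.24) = 0.79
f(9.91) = -2.40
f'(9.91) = 0.11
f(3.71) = -2.40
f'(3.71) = -0.12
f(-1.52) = -3.00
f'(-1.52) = 0.15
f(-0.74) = -2.46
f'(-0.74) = 0.52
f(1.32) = 3.31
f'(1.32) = -2.66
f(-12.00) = -17.09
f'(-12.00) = -170.37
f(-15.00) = -2.44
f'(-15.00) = -0.45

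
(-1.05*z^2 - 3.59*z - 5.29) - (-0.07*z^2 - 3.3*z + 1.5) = -0.98*z^2 - 0.29*z - 6.79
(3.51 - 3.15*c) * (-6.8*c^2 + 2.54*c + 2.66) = 21.42*c^3 - 31.869*c^2 + 0.5364*c + 9.3366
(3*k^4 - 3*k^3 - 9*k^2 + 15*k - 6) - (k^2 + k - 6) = 3*k^4 - 3*k^3 - 10*k^2 + 14*k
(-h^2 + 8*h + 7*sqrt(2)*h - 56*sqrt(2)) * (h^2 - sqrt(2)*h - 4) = -h^4 + 8*h^3 + 8*sqrt(2)*h^3 - 64*sqrt(2)*h^2 - 10*h^2 - 28*sqrt(2)*h + 80*h + 224*sqrt(2)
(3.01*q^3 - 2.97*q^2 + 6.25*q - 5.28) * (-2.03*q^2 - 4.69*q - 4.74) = -6.1103*q^5 - 8.0878*q^4 - 13.0256*q^3 - 4.5163*q^2 - 4.8618*q + 25.0272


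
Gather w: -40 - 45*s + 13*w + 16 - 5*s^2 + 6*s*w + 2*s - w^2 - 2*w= -5*s^2 - 43*s - w^2 + w*(6*s + 11) - 24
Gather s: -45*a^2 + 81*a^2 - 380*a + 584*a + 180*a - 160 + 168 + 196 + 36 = 36*a^2 + 384*a + 240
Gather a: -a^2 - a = -a^2 - a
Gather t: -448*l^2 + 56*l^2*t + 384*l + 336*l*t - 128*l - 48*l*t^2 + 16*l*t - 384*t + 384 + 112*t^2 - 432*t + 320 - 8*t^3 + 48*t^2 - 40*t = -448*l^2 + 256*l - 8*t^3 + t^2*(160 - 48*l) + t*(56*l^2 + 352*l - 856) + 704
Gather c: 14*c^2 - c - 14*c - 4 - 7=14*c^2 - 15*c - 11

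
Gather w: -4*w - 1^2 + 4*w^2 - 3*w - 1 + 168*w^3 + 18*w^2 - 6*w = 168*w^3 + 22*w^2 - 13*w - 2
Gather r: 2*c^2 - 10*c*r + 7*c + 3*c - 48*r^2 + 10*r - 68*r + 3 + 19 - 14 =2*c^2 + 10*c - 48*r^2 + r*(-10*c - 58) + 8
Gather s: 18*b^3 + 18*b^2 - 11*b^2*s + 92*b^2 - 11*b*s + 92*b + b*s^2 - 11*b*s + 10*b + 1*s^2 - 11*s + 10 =18*b^3 + 110*b^2 + 102*b + s^2*(b + 1) + s*(-11*b^2 - 22*b - 11) + 10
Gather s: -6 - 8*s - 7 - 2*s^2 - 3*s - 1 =-2*s^2 - 11*s - 14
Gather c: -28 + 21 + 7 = 0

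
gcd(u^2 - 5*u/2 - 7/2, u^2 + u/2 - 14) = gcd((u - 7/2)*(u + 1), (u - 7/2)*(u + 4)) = u - 7/2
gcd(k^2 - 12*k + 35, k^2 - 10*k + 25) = k - 5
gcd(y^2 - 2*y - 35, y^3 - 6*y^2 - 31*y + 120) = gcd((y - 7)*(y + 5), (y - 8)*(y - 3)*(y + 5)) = y + 5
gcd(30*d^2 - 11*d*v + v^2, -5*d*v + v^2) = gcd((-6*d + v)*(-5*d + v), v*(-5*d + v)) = -5*d + v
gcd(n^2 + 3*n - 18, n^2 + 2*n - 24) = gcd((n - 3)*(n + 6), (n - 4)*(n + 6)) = n + 6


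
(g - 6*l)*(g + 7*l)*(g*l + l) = g^3*l + g^2*l^2 + g^2*l - 42*g*l^3 + g*l^2 - 42*l^3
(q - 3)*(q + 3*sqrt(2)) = q^2 - 3*q + 3*sqrt(2)*q - 9*sqrt(2)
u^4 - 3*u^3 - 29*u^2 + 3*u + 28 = (u - 7)*(u - 1)*(u + 1)*(u + 4)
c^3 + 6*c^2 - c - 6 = (c - 1)*(c + 1)*(c + 6)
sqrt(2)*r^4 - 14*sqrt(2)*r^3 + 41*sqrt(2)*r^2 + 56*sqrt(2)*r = r*(r - 8)*(r - 7)*(sqrt(2)*r + sqrt(2))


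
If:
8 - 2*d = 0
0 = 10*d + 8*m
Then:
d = 4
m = -5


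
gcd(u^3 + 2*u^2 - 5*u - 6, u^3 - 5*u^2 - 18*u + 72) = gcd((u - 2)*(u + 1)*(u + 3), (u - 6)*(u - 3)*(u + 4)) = 1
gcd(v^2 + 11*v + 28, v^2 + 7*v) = v + 7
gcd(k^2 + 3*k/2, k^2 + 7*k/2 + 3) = k + 3/2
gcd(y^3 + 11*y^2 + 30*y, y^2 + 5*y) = y^2 + 5*y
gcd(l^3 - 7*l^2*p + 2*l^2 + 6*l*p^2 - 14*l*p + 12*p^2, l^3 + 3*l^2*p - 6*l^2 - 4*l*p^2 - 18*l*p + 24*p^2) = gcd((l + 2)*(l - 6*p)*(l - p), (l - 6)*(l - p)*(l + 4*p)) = -l + p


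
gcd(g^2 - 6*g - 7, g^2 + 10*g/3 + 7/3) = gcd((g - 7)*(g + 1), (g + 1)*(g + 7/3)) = g + 1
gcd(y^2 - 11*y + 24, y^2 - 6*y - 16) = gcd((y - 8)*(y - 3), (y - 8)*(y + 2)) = y - 8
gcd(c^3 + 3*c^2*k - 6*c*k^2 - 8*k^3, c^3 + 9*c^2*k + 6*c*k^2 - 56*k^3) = c^2 + 2*c*k - 8*k^2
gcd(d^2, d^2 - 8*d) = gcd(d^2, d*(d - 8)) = d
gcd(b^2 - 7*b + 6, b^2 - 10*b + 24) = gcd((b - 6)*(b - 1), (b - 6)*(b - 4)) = b - 6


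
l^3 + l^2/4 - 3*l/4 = l*(l - 3/4)*(l + 1)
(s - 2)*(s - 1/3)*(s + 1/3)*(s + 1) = s^4 - s^3 - 19*s^2/9 + s/9 + 2/9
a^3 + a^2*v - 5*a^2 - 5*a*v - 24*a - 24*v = (a - 8)*(a + 3)*(a + v)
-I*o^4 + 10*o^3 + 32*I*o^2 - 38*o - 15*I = (o + I)*(o + 3*I)*(o + 5*I)*(-I*o + 1)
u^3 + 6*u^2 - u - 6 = (u - 1)*(u + 1)*(u + 6)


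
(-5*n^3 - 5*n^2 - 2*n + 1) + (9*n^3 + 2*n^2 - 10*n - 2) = 4*n^3 - 3*n^2 - 12*n - 1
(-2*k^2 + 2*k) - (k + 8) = -2*k^2 + k - 8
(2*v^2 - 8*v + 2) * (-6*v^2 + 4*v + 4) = -12*v^4 + 56*v^3 - 36*v^2 - 24*v + 8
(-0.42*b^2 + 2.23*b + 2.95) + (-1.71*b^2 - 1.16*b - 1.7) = -2.13*b^2 + 1.07*b + 1.25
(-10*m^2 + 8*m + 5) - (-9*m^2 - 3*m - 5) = -m^2 + 11*m + 10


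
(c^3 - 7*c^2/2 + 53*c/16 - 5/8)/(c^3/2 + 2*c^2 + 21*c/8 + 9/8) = (16*c^3 - 56*c^2 + 53*c - 10)/(2*(4*c^3 + 16*c^2 + 21*c + 9))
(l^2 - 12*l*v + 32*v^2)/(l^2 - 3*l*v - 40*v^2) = (l - 4*v)/(l + 5*v)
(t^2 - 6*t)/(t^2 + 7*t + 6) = t*(t - 6)/(t^2 + 7*t + 6)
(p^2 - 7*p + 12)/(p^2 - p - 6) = (p - 4)/(p + 2)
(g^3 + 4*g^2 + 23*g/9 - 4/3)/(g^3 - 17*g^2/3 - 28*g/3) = (g^2 + 8*g/3 - 1)/(g*(g - 7))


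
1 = 1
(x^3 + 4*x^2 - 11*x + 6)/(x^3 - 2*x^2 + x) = (x + 6)/x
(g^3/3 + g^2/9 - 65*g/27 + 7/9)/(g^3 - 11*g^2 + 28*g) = (9*g^3 + 3*g^2 - 65*g + 21)/(27*g*(g^2 - 11*g + 28))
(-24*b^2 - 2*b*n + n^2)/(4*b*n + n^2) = (-6*b + n)/n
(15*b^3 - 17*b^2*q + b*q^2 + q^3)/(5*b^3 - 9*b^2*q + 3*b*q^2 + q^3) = (-3*b + q)/(-b + q)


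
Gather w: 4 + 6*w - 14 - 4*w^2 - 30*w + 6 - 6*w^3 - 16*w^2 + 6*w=-6*w^3 - 20*w^2 - 18*w - 4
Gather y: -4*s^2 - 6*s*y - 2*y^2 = -4*s^2 - 6*s*y - 2*y^2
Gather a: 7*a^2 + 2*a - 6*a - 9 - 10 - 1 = 7*a^2 - 4*a - 20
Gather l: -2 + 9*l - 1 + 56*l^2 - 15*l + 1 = 56*l^2 - 6*l - 2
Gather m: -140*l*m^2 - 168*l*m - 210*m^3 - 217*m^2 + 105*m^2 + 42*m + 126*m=-210*m^3 + m^2*(-140*l - 112) + m*(168 - 168*l)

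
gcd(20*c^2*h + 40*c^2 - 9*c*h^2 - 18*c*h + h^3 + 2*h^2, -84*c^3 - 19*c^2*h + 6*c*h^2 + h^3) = 4*c - h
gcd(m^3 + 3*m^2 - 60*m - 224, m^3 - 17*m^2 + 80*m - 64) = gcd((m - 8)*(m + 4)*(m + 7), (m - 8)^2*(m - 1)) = m - 8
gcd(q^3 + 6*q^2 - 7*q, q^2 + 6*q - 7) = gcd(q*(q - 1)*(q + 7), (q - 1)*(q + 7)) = q^2 + 6*q - 7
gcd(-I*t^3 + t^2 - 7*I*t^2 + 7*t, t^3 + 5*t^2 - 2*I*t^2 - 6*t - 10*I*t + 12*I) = 1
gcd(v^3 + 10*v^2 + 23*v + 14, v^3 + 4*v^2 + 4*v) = v + 2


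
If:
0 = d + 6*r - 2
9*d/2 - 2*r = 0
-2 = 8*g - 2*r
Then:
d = 4/29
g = -5/29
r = 9/29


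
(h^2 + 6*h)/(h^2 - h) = (h + 6)/(h - 1)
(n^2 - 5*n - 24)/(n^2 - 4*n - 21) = (n - 8)/(n - 7)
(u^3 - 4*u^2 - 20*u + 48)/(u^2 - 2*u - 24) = u - 2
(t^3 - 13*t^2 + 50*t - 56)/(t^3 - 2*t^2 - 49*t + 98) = (t - 4)/(t + 7)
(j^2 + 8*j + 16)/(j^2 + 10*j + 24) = (j + 4)/(j + 6)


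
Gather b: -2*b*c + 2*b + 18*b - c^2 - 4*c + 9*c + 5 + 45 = b*(20 - 2*c) - c^2 + 5*c + 50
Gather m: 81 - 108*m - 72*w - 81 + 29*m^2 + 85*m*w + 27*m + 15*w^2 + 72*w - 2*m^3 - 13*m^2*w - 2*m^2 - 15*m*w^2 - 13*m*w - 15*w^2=-2*m^3 + m^2*(27 - 13*w) + m*(-15*w^2 + 72*w - 81)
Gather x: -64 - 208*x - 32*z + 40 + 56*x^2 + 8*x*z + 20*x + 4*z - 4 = 56*x^2 + x*(8*z - 188) - 28*z - 28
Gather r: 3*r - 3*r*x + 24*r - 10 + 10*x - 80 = r*(27 - 3*x) + 10*x - 90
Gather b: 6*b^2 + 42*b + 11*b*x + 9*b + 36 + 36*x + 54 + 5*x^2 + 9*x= 6*b^2 + b*(11*x + 51) + 5*x^2 + 45*x + 90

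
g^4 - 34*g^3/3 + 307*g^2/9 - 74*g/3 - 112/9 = (g - 7)*(g - 8/3)*(g - 2)*(g + 1/3)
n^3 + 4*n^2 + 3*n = n*(n + 1)*(n + 3)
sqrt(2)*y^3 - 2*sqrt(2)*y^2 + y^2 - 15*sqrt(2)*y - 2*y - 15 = (y - 5)*(y + 3)*(sqrt(2)*y + 1)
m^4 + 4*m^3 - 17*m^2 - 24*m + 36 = (m - 3)*(m - 1)*(m + 2)*(m + 6)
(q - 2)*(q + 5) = q^2 + 3*q - 10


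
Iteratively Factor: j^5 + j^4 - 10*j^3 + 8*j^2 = (j - 1)*(j^4 + 2*j^3 - 8*j^2) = j*(j - 1)*(j^3 + 2*j^2 - 8*j) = j*(j - 1)*(j + 4)*(j^2 - 2*j) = j^2*(j - 1)*(j + 4)*(j - 2)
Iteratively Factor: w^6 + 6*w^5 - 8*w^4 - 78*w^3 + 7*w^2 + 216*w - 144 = (w - 1)*(w^5 + 7*w^4 - w^3 - 79*w^2 - 72*w + 144) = (w - 3)*(w - 1)*(w^4 + 10*w^3 + 29*w^2 + 8*w - 48) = (w - 3)*(w - 1)*(w + 4)*(w^3 + 6*w^2 + 5*w - 12) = (w - 3)*(w - 1)^2*(w + 4)*(w^2 + 7*w + 12) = (w - 3)*(w - 1)^2*(w + 3)*(w + 4)*(w + 4)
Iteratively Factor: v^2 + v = (v)*(v + 1)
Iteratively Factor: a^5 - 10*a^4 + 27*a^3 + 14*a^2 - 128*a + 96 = (a - 3)*(a^4 - 7*a^3 + 6*a^2 + 32*a - 32) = (a - 3)*(a - 1)*(a^3 - 6*a^2 + 32) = (a - 4)*(a - 3)*(a - 1)*(a^2 - 2*a - 8) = (a - 4)*(a - 3)*(a - 1)*(a + 2)*(a - 4)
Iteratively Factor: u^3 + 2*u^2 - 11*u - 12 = (u + 4)*(u^2 - 2*u - 3) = (u + 1)*(u + 4)*(u - 3)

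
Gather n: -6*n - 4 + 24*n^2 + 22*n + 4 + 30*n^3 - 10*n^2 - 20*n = 30*n^3 + 14*n^2 - 4*n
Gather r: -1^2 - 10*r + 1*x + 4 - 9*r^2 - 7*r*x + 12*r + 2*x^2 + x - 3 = -9*r^2 + r*(2 - 7*x) + 2*x^2 + 2*x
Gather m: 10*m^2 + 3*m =10*m^2 + 3*m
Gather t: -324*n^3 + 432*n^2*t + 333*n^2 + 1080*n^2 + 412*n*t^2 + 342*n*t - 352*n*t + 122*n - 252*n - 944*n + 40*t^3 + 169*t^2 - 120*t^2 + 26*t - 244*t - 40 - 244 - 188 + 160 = -324*n^3 + 1413*n^2 - 1074*n + 40*t^3 + t^2*(412*n + 49) + t*(432*n^2 - 10*n - 218) - 312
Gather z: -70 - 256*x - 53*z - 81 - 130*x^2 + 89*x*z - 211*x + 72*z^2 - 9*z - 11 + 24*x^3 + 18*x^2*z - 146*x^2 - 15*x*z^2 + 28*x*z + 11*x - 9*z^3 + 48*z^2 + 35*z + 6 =24*x^3 - 276*x^2 - 456*x - 9*z^3 + z^2*(120 - 15*x) + z*(18*x^2 + 117*x - 27) - 156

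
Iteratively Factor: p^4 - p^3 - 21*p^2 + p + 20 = (p + 4)*(p^3 - 5*p^2 - p + 5) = (p - 1)*(p + 4)*(p^2 - 4*p - 5) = (p - 1)*(p + 1)*(p + 4)*(p - 5)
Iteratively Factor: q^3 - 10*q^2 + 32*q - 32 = (q - 4)*(q^2 - 6*q + 8) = (q - 4)*(q - 2)*(q - 4)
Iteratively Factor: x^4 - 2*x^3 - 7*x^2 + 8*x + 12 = (x + 2)*(x^3 - 4*x^2 + x + 6) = (x + 1)*(x + 2)*(x^2 - 5*x + 6) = (x - 3)*(x + 1)*(x + 2)*(x - 2)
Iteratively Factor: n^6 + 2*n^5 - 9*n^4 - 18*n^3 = (n - 3)*(n^5 + 5*n^4 + 6*n^3) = n*(n - 3)*(n^4 + 5*n^3 + 6*n^2) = n*(n - 3)*(n + 2)*(n^3 + 3*n^2) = n^2*(n - 3)*(n + 2)*(n^2 + 3*n) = n^2*(n - 3)*(n + 2)*(n + 3)*(n)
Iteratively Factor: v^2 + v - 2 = (v + 2)*(v - 1)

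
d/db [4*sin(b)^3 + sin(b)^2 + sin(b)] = (12*sin(b)^2 + 2*sin(b) + 1)*cos(b)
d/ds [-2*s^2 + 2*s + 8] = 2 - 4*s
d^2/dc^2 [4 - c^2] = -2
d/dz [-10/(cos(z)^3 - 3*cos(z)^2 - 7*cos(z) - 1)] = 10*(-3*cos(z)^2 + 6*cos(z) + 7)*sin(z)/(-cos(z)^3 + 3*cos(z)^2 + 7*cos(z) + 1)^2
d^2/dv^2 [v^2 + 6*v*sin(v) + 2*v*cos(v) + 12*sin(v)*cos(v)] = -6*v*sin(v) - 2*v*cos(v) - 4*sin(v) - 24*sin(2*v) + 12*cos(v) + 2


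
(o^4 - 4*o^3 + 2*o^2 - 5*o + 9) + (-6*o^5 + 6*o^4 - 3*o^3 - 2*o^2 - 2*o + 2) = -6*o^5 + 7*o^4 - 7*o^3 - 7*o + 11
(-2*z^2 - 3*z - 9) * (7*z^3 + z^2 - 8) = -14*z^5 - 23*z^4 - 66*z^3 + 7*z^2 + 24*z + 72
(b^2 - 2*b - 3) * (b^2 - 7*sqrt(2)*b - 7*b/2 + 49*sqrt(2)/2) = b^4 - 7*sqrt(2)*b^3 - 11*b^3/2 + 4*b^2 + 77*sqrt(2)*b^2/2 - 28*sqrt(2)*b + 21*b/2 - 147*sqrt(2)/2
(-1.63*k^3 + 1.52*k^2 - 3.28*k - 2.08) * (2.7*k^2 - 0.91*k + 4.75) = -4.401*k^5 + 5.5873*k^4 - 17.9817*k^3 + 4.5888*k^2 - 13.6872*k - 9.88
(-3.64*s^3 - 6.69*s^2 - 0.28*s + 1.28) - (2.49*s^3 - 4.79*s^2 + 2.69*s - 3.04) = -6.13*s^3 - 1.9*s^2 - 2.97*s + 4.32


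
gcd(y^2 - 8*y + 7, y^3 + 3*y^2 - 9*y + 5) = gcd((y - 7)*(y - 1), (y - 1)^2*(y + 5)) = y - 1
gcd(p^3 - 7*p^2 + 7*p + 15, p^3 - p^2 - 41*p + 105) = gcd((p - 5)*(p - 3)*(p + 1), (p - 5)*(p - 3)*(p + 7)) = p^2 - 8*p + 15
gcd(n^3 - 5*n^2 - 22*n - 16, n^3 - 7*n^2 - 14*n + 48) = n - 8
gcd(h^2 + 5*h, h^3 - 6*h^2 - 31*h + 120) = h + 5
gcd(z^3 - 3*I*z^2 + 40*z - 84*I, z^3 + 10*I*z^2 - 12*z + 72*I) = z^2 + 4*I*z + 12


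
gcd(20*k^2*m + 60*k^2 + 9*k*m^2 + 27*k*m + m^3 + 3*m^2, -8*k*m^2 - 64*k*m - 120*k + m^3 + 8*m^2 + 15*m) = m + 3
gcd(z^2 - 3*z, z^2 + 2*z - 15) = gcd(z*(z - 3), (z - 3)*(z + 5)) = z - 3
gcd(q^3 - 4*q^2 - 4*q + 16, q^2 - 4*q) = q - 4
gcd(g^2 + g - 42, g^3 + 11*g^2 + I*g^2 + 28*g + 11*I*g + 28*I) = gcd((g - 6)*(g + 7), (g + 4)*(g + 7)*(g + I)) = g + 7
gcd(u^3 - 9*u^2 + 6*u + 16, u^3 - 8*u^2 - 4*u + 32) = u^2 - 10*u + 16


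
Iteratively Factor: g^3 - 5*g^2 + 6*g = (g)*(g^2 - 5*g + 6) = g*(g - 3)*(g - 2)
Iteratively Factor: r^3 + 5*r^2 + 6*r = (r + 3)*(r^2 + 2*r) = (r + 2)*(r + 3)*(r)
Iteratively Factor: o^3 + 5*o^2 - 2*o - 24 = (o + 4)*(o^2 + o - 6) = (o - 2)*(o + 4)*(o + 3)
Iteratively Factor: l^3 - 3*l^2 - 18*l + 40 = (l - 5)*(l^2 + 2*l - 8) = (l - 5)*(l + 4)*(l - 2)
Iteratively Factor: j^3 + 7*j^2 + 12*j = (j + 3)*(j^2 + 4*j) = j*(j + 3)*(j + 4)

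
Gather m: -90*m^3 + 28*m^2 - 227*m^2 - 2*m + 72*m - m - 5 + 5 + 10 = -90*m^3 - 199*m^2 + 69*m + 10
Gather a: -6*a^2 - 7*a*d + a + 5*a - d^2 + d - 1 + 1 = -6*a^2 + a*(6 - 7*d) - d^2 + d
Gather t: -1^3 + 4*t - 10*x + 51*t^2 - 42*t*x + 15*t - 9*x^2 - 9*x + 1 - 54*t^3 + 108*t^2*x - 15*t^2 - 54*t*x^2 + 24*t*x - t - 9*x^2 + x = -54*t^3 + t^2*(108*x + 36) + t*(-54*x^2 - 18*x + 18) - 18*x^2 - 18*x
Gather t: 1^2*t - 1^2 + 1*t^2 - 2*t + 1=t^2 - t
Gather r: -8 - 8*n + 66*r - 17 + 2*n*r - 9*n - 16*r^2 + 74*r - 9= -17*n - 16*r^2 + r*(2*n + 140) - 34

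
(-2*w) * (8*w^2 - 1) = -16*w^3 + 2*w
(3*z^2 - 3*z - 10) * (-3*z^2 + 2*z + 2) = -9*z^4 + 15*z^3 + 30*z^2 - 26*z - 20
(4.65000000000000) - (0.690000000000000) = 3.96000000000000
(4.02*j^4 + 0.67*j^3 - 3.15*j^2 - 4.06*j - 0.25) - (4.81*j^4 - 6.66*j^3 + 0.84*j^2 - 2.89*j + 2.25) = -0.79*j^4 + 7.33*j^3 - 3.99*j^2 - 1.17*j - 2.5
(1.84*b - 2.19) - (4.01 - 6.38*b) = 8.22*b - 6.2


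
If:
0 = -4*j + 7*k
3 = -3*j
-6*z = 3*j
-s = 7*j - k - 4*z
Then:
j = -1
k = -4/7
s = 59/7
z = 1/2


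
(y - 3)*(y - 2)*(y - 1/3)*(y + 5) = y^4 - y^3/3 - 19*y^2 + 109*y/3 - 10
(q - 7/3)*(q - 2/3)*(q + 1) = q^3 - 2*q^2 - 13*q/9 + 14/9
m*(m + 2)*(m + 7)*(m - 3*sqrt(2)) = m^4 - 3*sqrt(2)*m^3 + 9*m^3 - 27*sqrt(2)*m^2 + 14*m^2 - 42*sqrt(2)*m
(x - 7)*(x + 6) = x^2 - x - 42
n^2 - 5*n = n*(n - 5)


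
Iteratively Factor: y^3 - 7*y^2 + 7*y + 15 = (y - 3)*(y^2 - 4*y - 5) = (y - 5)*(y - 3)*(y + 1)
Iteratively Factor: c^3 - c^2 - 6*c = (c + 2)*(c^2 - 3*c) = c*(c + 2)*(c - 3)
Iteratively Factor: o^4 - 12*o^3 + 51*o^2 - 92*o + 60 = (o - 5)*(o^3 - 7*o^2 + 16*o - 12) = (o - 5)*(o - 3)*(o^2 - 4*o + 4) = (o - 5)*(o - 3)*(o - 2)*(o - 2)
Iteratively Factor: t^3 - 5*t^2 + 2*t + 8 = (t - 4)*(t^2 - t - 2) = (t - 4)*(t - 2)*(t + 1)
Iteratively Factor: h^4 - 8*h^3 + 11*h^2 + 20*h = (h - 4)*(h^3 - 4*h^2 - 5*h) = h*(h - 4)*(h^2 - 4*h - 5) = h*(h - 4)*(h + 1)*(h - 5)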